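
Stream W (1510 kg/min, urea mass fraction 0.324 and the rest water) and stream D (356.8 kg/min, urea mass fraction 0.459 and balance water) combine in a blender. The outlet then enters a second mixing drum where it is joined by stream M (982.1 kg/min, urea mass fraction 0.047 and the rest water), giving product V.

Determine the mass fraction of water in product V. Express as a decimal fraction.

Overall, product flow = 2848.9 kg/min.
water in = 1510×0.676 + 356.8×0.541 + 982.1×0.953 = 2149.7 kg/min.
water fraction in V = 0.755.

0.755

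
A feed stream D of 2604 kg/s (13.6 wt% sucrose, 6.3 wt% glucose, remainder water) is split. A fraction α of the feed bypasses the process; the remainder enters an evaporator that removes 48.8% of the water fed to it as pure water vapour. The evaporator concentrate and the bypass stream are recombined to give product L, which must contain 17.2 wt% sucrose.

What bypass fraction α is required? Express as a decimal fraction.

0.465

All 2604×0.136 = 354.14 kg/s of sucrose reaches L, so L = 354.14/0.172 = 2059 kg/s and vapour = 545.02 kg/s.
The evaporator receives (1−α)·2604 of feed at 0.801 water and removes 0.488 of that water:
0.488×0.801×(1−α)×2604 = 545.02
(1−α) = 545.02/1017.9 = 0.5355;  α = 0.4645.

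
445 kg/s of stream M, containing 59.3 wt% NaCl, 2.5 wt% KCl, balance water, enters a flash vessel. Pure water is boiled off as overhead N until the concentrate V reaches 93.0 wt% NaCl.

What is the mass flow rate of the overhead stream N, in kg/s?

161.3 kg/s

NaCl is conserved: 445×0.593 = 263.88 kg/s all reports to the concentrate.
Concentrate = 263.88/(target fraction) = 283.75 kg/s.
Overhead = 445 − 283.75 = 161.25 kg/s.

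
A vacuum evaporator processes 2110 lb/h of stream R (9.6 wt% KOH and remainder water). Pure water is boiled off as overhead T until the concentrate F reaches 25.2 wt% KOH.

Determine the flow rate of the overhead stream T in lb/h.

1306 lb/h

KOH is conserved: 2110×0.096 = 202.56 lb/h all reports to the concentrate.
Concentrate = 202.56/(target fraction) = 803.81 lb/h.
Overhead = 2110 − 803.81 = 1306.2 lb/h.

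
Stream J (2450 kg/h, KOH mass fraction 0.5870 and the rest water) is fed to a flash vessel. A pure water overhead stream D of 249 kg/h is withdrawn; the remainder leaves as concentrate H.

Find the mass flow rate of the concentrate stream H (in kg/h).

2201 kg/h

Concentrate = 2450 − 249 = 2201 kg/h.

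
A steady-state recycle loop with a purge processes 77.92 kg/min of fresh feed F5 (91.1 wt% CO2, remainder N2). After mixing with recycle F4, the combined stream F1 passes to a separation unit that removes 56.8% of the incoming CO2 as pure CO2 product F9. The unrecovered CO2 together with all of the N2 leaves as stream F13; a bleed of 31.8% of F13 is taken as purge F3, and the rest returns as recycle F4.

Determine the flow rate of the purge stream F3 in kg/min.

N2 enters only via F5 and leaves only via the purge: 77.92×0.089 = 0.318×(N2 in F13), and the separation unit passes all N2, so N2 in F1 = N2 in F13 = 21.808 kg/min.
CO2 in F1: m_A = 77.92×0.911 + (1−0.318)·(1−0.568)·m_A, so m_A = 70.985/0.7054 = 100.63 kg/min.
F13 = (1−0.568)×100.63 + 21.808 = 65.282 kg/min.
Purge F3 = 0.318×65.282 = 20.76 kg/min.

20.76 kg/min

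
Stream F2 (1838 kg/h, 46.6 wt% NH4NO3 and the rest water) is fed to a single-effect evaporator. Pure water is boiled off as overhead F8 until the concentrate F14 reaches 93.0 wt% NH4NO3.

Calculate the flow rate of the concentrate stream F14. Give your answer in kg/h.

921 kg/h

NH4NO3 is conserved: 1838×0.466 = 856.51 kg/h all reports to the concentrate.
Concentrate = 856.51/(target fraction) = 920.98 kg/h.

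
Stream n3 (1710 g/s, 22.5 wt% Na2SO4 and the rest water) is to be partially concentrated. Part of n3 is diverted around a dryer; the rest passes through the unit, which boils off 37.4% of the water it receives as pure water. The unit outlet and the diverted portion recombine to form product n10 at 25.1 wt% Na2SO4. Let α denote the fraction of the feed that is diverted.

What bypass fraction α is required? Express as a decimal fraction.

0.643

All 1710×0.225 = 384.75 g/s of Na2SO4 reaches n10, so n10 = 384.75/0.251 = 1532.9 g/s and vapour = 177.13 g/s.
The evaporator receives (1−α)·1710 of feed at 0.775 water and removes 0.374 of that water:
0.374×0.775×(1−α)×1710 = 177.13
(1−α) = 177.13/495.64 = 0.3574;  α = 0.6426.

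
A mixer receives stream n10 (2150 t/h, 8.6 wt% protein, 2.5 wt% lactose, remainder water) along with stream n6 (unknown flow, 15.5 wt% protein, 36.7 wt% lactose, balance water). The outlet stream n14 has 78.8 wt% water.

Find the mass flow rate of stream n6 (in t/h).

Let n6 be the unknown flow. Total out = 2150 + n6.
water balance: 1911.4 + 0.478·n6 = 0.788·(2150 + n6)
(0.478 − 0.788)·n6 = 0.788×2150 − 1911.4 = -217.15
n6 = -217.15 / -0.310 = 700.48 t/h

700.5 t/h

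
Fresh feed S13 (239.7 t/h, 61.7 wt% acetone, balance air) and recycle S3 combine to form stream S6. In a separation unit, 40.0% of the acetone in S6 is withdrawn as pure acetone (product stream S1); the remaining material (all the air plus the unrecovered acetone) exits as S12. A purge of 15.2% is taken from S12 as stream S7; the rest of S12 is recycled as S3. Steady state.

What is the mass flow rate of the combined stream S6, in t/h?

905.1 t/h

air enters only via S13 and leaves only via the purge: 239.7×0.383 = 0.152×(air in S12), and the separation unit passes all air, so air in S6 = air in S12 = 603.98 t/h.
acetone in S6: m_A = 239.7×0.617 + (1−0.152)·(1−0.400)·m_A, so m_A = 147.89/0.4912 = 301.09 t/h.
S6 = 301.09 + 603.98 = 905.07 t/h.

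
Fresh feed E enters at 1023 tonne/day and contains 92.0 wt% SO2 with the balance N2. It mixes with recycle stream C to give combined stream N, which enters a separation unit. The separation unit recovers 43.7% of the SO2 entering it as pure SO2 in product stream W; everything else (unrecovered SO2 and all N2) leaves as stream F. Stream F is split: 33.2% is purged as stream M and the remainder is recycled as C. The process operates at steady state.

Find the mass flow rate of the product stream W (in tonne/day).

SO2 in N: m_A = 1023×0.920 + (1−0.332)·(1−0.437)·m_A, so m_A = 941.16/0.6239 = 1508.5 tonne/day.
Product W = 0.437×1508.5 = 659.2 tonne/day.

659.2 tonne/day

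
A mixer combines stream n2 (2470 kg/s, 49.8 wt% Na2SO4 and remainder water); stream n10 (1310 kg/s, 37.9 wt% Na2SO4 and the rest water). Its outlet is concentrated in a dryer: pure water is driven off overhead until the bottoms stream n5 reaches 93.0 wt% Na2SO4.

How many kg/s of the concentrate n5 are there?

1857 kg/s

Na2SO4 entering = 2470×0.498 + 1310×0.379 = 1726.5 kg/s.
All Na2SO4 reports to n5, so n5 = 1726.5/0.930 = 1856.5 kg/s.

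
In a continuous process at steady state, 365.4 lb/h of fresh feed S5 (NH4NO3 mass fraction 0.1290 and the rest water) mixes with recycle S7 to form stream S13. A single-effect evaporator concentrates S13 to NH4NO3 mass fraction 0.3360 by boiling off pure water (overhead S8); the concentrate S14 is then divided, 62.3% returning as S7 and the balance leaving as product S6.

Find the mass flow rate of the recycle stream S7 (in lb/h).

231.8 lb/h

Overall NH4NO3 balance (none leaves overhead): NH4NO3 in fresh feed = NH4NO3 in product, i.e. 365.4×0.129 = (1−0.623)·S14·0.336.
S14 = 47.137/(0.336×0.377) = 372.12 lb/h.
Recycle S7 = 0.623×372.12 = 231.83 lb/h.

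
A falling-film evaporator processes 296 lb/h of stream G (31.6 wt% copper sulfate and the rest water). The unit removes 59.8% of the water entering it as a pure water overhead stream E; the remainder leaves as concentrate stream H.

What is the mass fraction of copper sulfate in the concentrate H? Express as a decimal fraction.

copper sulfate is not removed: 296×0.316 = 93.536 lb/h of copper sulfate enters H.
water entering = 296×0.684 = 202.46 lb/h; overhead removed = 0.598×202.46 = 121.07 lb/h.
Concentrate = 296 − 121.07 = 174.93 lb/h.
Mass fraction = 93.536/174.93 = 0.5347.

0.5347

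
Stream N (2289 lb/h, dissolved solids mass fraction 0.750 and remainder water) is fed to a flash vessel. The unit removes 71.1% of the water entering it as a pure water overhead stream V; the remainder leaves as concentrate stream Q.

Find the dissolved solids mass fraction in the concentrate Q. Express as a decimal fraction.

dissolved solids is not removed: 2289×0.750 = 1716.8 lb/h of dissolved solids enters Q.
water entering = 2289×0.250 = 572.25 lb/h; overhead removed = 0.711×572.25 = 406.87 lb/h.
Concentrate = 2289 − 406.87 = 1882.1 lb/h.
Mass fraction = 1716.8/1882.1 = 0.912.

0.912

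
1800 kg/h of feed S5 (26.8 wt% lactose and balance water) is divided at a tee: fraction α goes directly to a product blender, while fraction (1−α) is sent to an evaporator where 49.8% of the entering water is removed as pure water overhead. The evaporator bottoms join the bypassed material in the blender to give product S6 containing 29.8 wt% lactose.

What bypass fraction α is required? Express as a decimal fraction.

All 1800×0.268 = 482.4 kg/h of lactose reaches S6, so S6 = 482.4/0.298 = 1618.8 kg/h and vapour = 181.21 kg/h.
The evaporator receives (1−α)·1800 of feed at 0.732 water and removes 0.498 of that water:
0.498×0.732×(1−α)×1800 = 181.21
(1−α) = 181.21/656.16 = 0.2762;  α = 0.7238.

0.724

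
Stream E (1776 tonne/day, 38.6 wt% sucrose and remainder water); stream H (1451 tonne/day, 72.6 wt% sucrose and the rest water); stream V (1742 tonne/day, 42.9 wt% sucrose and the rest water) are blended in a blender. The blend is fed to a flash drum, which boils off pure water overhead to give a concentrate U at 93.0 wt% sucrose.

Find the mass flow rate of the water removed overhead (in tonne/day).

sucrose entering = 1776×0.386 + 1451×0.726 + 1742×0.429 = 2486.3 tonne/day.
All sucrose reports to U, so U = 2486.3/0.930 = 2673.4 tonne/day.
Total feed = 4969 tonne/day; overhead = 4969 − 2673.4 = 2295.6 tonne/day.

2296 tonne/day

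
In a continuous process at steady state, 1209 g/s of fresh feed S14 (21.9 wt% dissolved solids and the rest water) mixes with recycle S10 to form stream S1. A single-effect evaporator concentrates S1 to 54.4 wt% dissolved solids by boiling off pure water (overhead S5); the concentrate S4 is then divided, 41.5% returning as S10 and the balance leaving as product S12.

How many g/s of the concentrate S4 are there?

832 g/s

Overall dissolved solids balance (none leaves overhead): dissolved solids in fresh feed = dissolved solids in product, i.e. 1209×0.219 = (1−0.415)·S4·0.544.
S4 = 264.77/(0.544×0.585) = 831.99 g/s.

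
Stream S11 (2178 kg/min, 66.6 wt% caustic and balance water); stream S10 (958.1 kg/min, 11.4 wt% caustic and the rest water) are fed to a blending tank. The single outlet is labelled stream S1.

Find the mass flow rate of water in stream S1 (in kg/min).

water out = water in = 2178×0.334 + 958.1×0.886 = 1576.3 kg/min.

1576 kg/min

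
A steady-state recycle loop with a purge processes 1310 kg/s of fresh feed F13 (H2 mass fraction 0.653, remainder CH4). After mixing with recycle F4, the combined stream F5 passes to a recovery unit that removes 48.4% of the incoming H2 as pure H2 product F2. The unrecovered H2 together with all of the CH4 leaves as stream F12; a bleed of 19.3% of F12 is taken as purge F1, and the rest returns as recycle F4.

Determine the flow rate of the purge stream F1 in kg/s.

CH4 enters only via F13 and leaves only via the purge: 1310×0.347 = 0.193×(CH4 in F12), and the recovery unit passes all CH4, so CH4 in F5 = CH4 in F12 = 2355.3 kg/s.
H2 in F5: m_A = 1310×0.653 + (1−0.193)·(1−0.484)·m_A, so m_A = 855.43/0.5836 = 1465.8 kg/s.
F12 = (1−0.484)×1465.8 + 2355.3 = 3111.6 kg/s.
Purge F1 = 0.193×3111.6 = 600.55 kg/s.

600.5 kg/s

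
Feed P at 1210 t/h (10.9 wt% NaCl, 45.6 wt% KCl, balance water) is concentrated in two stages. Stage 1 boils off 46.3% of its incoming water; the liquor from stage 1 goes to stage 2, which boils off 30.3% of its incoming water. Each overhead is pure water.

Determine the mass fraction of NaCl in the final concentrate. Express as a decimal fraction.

0.150

water in feed = 1210×0.435 = 526.35 t/h.
After stage 1: water left = (1−0.463)×526.35 = 282.65; stream total = 966.3 t/h.
After stage 2: water left = (1−0.303)×282.65 = 197.01; final concentrate = 880.66 t/h.
NaCl fraction = 131.89/880.66 = 0.150.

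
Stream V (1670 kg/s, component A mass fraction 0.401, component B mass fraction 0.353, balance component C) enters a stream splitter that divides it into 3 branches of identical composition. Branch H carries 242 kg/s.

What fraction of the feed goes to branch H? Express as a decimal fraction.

Fraction to H = 242/1670 = 0.1449.

0.145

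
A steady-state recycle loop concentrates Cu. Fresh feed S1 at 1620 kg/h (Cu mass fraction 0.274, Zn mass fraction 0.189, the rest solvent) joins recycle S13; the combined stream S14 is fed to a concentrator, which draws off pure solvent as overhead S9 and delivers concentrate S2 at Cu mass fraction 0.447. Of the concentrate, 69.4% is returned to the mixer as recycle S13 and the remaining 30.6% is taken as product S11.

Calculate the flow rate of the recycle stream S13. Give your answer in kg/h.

2252 kg/h

Overall Cu balance (none leaves overhead): Cu in fresh feed = Cu in product, i.e. 1620×0.274 = (1−0.694)·S2·0.447.
S2 = 443.88/(0.447×0.306) = 3245.2 kg/h.
Recycle S13 = 0.694×3245.2 = 2252.1 kg/h.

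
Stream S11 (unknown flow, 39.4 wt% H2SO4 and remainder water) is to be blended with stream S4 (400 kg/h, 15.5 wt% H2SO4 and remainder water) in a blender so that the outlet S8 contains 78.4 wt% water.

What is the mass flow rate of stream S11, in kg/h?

137.1 kg/h

Let S11 be the unknown flow. Total out = 400 + S11.
water balance: 338 + 0.606·S11 = 0.784·(400 + S11)
(0.606 − 0.784)·S11 = 0.784×400 − 338 = -24.4
S11 = -24.4 / -0.178 = 137.08 kg/h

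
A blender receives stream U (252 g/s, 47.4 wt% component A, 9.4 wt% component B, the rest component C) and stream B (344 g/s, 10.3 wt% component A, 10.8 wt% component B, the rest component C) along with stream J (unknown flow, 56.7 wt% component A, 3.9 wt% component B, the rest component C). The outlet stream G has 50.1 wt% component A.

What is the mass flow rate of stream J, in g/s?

2178 g/s

Let J be the unknown flow. Total out = 596 + J.
component A balance: 154.88 + 0.567·J = 0.501·(596 + J)
(0.567 − 0.501)·J = 0.501×596 − 154.88 = 143.72
J = 143.72 / 0.066 = 2177.5 g/s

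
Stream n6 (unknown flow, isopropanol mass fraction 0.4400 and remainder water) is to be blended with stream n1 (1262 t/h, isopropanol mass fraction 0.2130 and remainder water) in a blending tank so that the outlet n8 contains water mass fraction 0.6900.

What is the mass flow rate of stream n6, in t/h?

941.6 t/h

Let n6 be the unknown flow. Total out = 1262 + n6.
water balance: 993.19 + 0.560·n6 = 0.690·(1262 + n6)
(0.560 − 0.690)·n6 = 0.690×1262 − 993.19 = -122.41
n6 = -122.41 / -0.130 = 941.65 t/h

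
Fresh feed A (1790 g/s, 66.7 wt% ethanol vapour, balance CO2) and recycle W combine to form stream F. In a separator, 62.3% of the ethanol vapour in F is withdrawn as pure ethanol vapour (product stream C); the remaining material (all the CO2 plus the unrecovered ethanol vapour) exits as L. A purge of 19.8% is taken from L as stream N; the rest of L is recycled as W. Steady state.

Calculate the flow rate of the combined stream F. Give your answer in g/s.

CO2 enters only via A and leaves only via the purge: 1790×0.333 = 0.198×(CO2 in L), and the separator passes all CO2, so CO2 in F = CO2 in L = 3010.5 g/s.
ethanol vapour in F: m_A = 1790×0.667 + (1−0.198)·(1−0.623)·m_A, so m_A = 1193.9/0.6976 = 1711.4 g/s.
F = 1711.4 + 3010.5 = 4721.8 g/s.

4722 g/s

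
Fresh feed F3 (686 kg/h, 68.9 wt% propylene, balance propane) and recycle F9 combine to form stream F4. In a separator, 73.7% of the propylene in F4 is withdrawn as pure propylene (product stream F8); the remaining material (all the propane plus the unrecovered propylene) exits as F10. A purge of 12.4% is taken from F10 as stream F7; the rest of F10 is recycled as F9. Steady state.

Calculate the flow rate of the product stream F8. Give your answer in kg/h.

propylene in F4: m_A = 686×0.689 + (1−0.124)·(1−0.737)·m_A, so m_A = 472.65/0.7696 = 614.15 kg/h.
Product F8 = 0.737×614.15 = 452.63 kg/h.

452.6 kg/h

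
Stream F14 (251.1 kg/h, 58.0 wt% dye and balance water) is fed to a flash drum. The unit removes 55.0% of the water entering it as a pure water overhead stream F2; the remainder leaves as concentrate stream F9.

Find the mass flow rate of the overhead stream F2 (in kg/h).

58 kg/h

water entering = 251.1×0.420 = 105.46 kg/h; overhead removed = 0.550×105.46 = 58.004 kg/h.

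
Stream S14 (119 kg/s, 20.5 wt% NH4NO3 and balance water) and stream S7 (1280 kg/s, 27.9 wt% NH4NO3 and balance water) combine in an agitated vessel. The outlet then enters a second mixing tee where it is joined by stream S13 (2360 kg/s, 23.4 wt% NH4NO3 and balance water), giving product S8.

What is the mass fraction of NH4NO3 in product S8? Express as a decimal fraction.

Overall, product flow = 3759 kg/s.
NH4NO3 in = 119×0.205 + 1280×0.279 + 2360×0.234 = 933.75 kg/s.
NH4NO3 fraction in S8 = 0.2484.

0.2484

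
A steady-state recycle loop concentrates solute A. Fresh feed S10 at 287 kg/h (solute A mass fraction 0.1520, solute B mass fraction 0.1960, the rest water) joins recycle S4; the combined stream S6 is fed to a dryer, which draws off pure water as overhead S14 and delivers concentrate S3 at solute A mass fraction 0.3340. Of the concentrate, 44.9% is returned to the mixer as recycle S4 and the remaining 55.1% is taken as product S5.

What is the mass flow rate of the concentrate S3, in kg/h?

237 kg/h

Overall solute A balance (none leaves overhead): solute A in fresh feed = solute A in product, i.e. 287×0.152 = (1−0.449)·S3·0.334.
S3 = 43.624/(0.334×0.551) = 237.04 kg/h.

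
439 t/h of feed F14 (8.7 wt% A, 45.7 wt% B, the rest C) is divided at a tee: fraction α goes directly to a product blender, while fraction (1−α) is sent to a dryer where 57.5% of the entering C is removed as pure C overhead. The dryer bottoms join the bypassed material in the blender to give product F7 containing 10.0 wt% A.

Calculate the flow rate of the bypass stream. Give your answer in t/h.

221.3 t/h

All 439×0.087 = 38.193 t/h of A reaches F7, so F7 = 38.193/0.100 = 381.93 t/h and vapour = 57.07 t/h.
The evaporator receives (1−α)·439 of feed at 0.456 C and removes 0.575 of that C:
0.575×0.456×(1−α)×439 = 57.07
(1−α) = 57.07/115.11 = 0.4958;  α = 0.5042.
Bypass flow = 0.5042×439 = 221.34 t/h.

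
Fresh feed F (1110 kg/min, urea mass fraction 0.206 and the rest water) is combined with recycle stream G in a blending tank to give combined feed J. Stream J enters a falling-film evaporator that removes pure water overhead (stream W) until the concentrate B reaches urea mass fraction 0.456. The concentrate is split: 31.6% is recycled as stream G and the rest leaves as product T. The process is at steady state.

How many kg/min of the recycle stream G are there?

Overall urea balance (none leaves overhead): urea in fresh feed = urea in product, i.e. 1110×0.206 = (1−0.316)·B·0.456.
B = 228.66/(0.456×0.684) = 733.11 kg/min.
Recycle G = 0.316×733.11 = 231.66 kg/min.

231.7 kg/min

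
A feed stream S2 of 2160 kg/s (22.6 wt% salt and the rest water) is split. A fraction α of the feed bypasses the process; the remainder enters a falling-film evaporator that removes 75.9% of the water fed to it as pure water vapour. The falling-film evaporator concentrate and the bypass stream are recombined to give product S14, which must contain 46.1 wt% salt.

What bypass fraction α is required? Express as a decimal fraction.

0.132

All 2160×0.226 = 488.16 kg/s of salt reaches S14, so S14 = 488.16/0.461 = 1058.9 kg/s and vapour = 1101.1 kg/s.
The evaporator receives (1−α)·2160 of feed at 0.774 water and removes 0.759 of that water:
0.759×0.774×(1−α)×2160 = 1101.1
(1−α) = 1101.1/1268.9 = 0.8677;  α = 0.1323.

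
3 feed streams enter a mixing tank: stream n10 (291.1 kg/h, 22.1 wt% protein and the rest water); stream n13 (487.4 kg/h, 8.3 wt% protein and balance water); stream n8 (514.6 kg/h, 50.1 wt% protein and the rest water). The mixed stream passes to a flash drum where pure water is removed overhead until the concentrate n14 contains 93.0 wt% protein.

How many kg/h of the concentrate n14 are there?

protein entering = 291.1×0.221 + 487.4×0.083 + 514.6×0.501 = 362.6 kg/h.
All protein reports to n14, so n14 = 362.6/0.930 = 389.89 kg/h.

389.9 kg/h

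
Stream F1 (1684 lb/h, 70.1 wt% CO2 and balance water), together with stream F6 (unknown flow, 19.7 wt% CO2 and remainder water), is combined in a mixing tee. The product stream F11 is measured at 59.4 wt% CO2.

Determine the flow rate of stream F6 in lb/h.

453.9 lb/h

Let F6 be the unknown flow. Total out = 1684 + F6.
CO2 balance: 1180.5 + 0.197·F6 = 0.594·(1684 + F6)
(0.197 − 0.594)·F6 = 0.594×1684 − 1180.5 = -180.19
F6 = -180.19 / -0.397 = 453.87 lb/h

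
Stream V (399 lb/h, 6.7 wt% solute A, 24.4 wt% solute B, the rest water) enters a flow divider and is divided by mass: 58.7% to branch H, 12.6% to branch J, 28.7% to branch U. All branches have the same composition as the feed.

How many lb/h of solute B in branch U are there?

Branch U total = 0.287×399 = 114.51 lb/h.
solute B in U = 0.244×114.51 = 27.941 lb/h.

27.94 lb/h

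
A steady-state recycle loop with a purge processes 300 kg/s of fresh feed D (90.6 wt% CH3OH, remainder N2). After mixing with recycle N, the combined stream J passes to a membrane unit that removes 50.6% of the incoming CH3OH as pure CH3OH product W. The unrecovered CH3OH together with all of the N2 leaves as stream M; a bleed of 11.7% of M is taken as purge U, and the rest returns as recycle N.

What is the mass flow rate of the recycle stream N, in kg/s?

N2 enters only via D and leaves only via the purge: 300×0.094 = 0.117×(N2 in M), and the membrane unit passes all N2, so N2 in J = N2 in M = 241.03 kg/s.
CH3OH in J: m_A = 300×0.906 + (1−0.117)·(1−0.506)·m_A, so m_A = 271.8/0.5638 = 482.09 kg/s.
M = (1−0.506)×482.09 + 241.03 = 479.18 kg/s.
Recycle N = (1−0.117)×479.18 = 423.11 kg/s.

423.1 kg/s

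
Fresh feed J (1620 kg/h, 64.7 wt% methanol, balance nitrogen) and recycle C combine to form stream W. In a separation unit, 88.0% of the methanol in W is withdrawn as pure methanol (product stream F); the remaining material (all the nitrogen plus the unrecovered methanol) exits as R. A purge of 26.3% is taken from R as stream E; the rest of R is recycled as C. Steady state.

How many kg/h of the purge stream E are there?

608.1 kg/h

nitrogen enters only via J and leaves only via the purge: 1620×0.353 = 0.263×(nitrogen in R), and the separation unit passes all nitrogen, so nitrogen in W = nitrogen in R = 2174.4 kg/h.
methanol in W: m_A = 1620×0.647 + (1−0.263)·(1−0.880)·m_A, so m_A = 1048.1/0.9116 = 1149.8 kg/h.
R = (1−0.880)×1149.8 + 2174.4 = 2312.4 kg/h.
Purge E = 0.263×2312.4 = 608.15 kg/h.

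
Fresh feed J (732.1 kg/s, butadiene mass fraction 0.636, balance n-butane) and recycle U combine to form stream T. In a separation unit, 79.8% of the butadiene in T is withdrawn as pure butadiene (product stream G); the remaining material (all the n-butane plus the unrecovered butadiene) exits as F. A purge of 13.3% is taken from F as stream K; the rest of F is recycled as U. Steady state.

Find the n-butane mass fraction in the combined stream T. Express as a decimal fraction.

n-butane enters only via J and leaves only via the purge: 732.1×0.364 = 0.133×(n-butane in F), and the separation unit passes all n-butane, so n-butane in T = n-butane in F = 2003.6 kg/s.
butadiene in T: m_A = 732.1×0.636 + (1−0.133)·(1−0.798)·m_A, so m_A = 465.62/0.8249 = 564.47 kg/s.
T = 564.47 + 2003.6 = 2568.1 kg/s.
n-butane fraction in T = 2003.6/2568.1 = 0.780.

0.780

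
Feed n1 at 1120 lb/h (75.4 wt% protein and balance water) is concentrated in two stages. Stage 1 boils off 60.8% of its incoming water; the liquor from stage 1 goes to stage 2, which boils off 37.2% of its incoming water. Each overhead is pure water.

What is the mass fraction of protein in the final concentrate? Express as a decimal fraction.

water in feed = 1120×0.246 = 275.52 lb/h.
After stage 1: water left = (1−0.608)×275.52 = 108; stream total = 952.48 lb/h.
After stage 2: water left = (1−0.372)×108 = 67.826; final concentrate = 912.31 lb/h.
protein fraction = 844.48/912.31 = 0.926.

0.926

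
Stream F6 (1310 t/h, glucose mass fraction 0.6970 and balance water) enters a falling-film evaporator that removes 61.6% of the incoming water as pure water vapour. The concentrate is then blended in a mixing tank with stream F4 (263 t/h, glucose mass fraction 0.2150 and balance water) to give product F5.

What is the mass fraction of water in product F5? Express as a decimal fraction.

Vapour removed = 0.616×0.303×1310 = 244.51 t/h; concentrate = 1065.5 t/h.
water reaching the mixer = 152.42 (from concentrate) + 263×0.785 = 358.88 t/h.
Product flow = 1065.5 + 263 = 1328.5 t/h; water fraction = 0.2701.

0.2701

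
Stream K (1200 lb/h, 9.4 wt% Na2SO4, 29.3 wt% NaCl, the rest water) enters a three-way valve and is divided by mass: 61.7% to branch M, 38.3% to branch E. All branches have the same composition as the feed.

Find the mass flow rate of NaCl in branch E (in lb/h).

134.7 lb/h

Branch E total = 0.383×1200 = 459.6 lb/h.
NaCl in E = 0.293×459.6 = 134.66 lb/h.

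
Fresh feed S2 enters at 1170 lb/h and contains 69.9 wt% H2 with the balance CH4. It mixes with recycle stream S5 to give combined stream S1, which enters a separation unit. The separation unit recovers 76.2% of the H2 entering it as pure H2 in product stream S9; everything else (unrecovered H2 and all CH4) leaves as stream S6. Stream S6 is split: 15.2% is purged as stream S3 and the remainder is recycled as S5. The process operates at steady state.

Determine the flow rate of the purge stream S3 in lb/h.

CH4 enters only via S2 and leaves only via the purge: 1170×0.301 = 0.152×(CH4 in S6), and the separation unit passes all CH4, so CH4 in S1 = CH4 in S6 = 2316.9 lb/h.
H2 in S1: m_A = 1170×0.699 + (1−0.152)·(1−0.762)·m_A, so m_A = 817.83/0.7982 = 1024.6 lb/h.
S6 = (1−0.762)×1024.6 + 2316.9 = 2560.8 lb/h.
Purge S3 = 0.152×2560.8 = 389.24 lb/h.

389.2 lb/h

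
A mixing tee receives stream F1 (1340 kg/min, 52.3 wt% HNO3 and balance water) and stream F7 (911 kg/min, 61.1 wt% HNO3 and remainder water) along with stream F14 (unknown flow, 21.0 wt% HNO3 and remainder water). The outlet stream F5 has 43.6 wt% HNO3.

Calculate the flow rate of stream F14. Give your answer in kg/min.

1221 kg/min

Let F14 be the unknown flow. Total out = 2251 + F14.
HNO3 balance: 1257.4 + 0.210·F14 = 0.436·(2251 + F14)
(0.210 − 0.436)·F14 = 0.436×2251 − 1257.4 = -276
F14 = -276 / -0.226 = 1221.3 kg/min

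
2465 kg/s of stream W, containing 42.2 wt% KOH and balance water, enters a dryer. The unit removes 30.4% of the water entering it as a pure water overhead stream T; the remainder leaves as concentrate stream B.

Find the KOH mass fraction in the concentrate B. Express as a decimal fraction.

0.512

KOH is not removed: 2465×0.422 = 1040.2 kg/s of KOH enters B.
water entering = 2465×0.578 = 1424.8 kg/s; overhead removed = 0.304×1424.8 = 433.13 kg/s.
Concentrate = 2465 − 433.13 = 2031.9 kg/s.
Mass fraction = 1040.2/2031.9 = 0.512.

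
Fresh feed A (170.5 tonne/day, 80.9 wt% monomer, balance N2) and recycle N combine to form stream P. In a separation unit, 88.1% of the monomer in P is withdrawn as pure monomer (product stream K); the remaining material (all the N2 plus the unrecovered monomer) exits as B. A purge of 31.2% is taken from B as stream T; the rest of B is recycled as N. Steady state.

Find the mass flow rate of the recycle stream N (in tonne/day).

N2 enters only via A and leaves only via the purge: 170.5×0.191 = 0.312×(N2 in B), and the separation unit passes all N2, so N2 in P = N2 in B = 104.38 tonne/day.
monomer in P: m_A = 170.5×0.809 + (1−0.312)·(1−0.881)·m_A, so m_A = 137.93/0.9181 = 150.23 tonne/day.
B = (1−0.881)×150.23 + 104.38 = 122.25 tonne/day.
Recycle N = (1−0.312)×122.25 = 84.111 tonne/day.

84.11 tonne/day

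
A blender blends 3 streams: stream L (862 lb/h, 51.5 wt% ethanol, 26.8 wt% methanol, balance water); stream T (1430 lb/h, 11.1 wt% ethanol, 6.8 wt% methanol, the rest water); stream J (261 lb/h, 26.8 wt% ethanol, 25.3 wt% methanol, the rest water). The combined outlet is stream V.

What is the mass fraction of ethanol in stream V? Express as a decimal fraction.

Total flow out = 862 + 1430 + 261 = 2553 lb/h.
ethanol in = 862×0.515 + 1430×0.111 + 261×0.268 = 672.61 lb/h.
ethanol mass fraction in V = 672.61/2553 = 0.2635.

0.2635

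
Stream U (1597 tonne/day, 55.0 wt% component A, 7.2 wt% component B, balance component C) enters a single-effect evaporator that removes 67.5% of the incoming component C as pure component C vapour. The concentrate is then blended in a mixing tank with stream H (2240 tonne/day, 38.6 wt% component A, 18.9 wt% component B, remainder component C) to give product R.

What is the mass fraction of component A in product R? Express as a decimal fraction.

Vapour removed = 0.675×0.378×1597 = 407.47 tonne/day; concentrate = 1189.5 tonne/day.
component A reaching the mixer = 878.35 (from concentrate) + 2240×0.386 = 1743 tonne/day.
Product flow = 1189.5 + 2240 = 3429.5 tonne/day; component A fraction = 0.508.

0.508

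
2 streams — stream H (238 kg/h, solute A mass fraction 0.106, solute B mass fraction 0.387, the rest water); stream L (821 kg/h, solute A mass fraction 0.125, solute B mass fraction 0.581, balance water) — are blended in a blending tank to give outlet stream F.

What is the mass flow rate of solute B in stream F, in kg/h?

569.1 kg/h

solute B out = solute B in = 238×0.387 + 821×0.581 = 569.11 kg/h.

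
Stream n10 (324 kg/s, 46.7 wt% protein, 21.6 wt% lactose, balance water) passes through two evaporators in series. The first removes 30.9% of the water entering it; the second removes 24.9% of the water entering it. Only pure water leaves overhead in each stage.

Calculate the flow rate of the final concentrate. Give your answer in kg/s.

274.6 kg/s

water in feed = 324×0.317 = 102.71 kg/s.
After stage 1: water left = (1−0.309)×102.71 = 70.971; stream total = 292.26 kg/s.
After stage 2: water left = (1−0.249)×70.971 = 53.299; final concentrate = 274.59 kg/s.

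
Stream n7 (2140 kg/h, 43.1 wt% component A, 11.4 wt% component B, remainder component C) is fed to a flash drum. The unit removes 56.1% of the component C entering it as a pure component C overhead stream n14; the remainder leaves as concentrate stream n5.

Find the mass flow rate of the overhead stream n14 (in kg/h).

546.2 kg/h

component C entering = 2140×0.455 = 973.7 kg/h; overhead removed = 0.561×973.7 = 546.25 kg/h.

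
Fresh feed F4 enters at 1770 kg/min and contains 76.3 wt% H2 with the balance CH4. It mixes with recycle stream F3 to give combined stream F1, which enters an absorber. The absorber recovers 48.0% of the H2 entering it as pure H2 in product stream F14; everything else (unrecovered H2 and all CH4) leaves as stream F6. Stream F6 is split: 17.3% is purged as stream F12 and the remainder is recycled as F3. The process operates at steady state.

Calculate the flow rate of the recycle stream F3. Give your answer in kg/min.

CH4 enters only via F4 and leaves only via the purge: 1770×0.237 = 0.173×(CH4 in F6), and the absorber passes all CH4, so CH4 in F1 = CH4 in F6 = 2424.8 kg/min.
H2 in F1: m_A = 1770×0.763 + (1−0.173)·(1−0.480)·m_A, so m_A = 1350.5/0.5700 = 2369.5 kg/min.
F6 = (1−0.480)×2369.5 + 2424.8 = 3656.9 kg/min.
Recycle F3 = (1−0.173)×3656.9 = 3024.3 kg/min.

3024 kg/min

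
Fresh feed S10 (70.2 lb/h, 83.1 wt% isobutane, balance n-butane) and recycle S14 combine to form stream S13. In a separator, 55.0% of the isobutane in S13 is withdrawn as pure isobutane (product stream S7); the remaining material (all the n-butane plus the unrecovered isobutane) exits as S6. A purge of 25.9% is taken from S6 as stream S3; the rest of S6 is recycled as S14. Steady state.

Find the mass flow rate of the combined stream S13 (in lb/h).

133.3 lb/h

n-butane enters only via S10 and leaves only via the purge: 70.2×0.169 = 0.259×(n-butane in S6), and the separator passes all n-butane, so n-butane in S13 = n-butane in S6 = 45.806 lb/h.
isobutane in S13: m_A = 70.2×0.831 + (1−0.259)·(1−0.550)·m_A, so m_A = 58.336/0.6665 = 87.52 lb/h.
S13 = 87.52 + 45.806 = 133.33 lb/h.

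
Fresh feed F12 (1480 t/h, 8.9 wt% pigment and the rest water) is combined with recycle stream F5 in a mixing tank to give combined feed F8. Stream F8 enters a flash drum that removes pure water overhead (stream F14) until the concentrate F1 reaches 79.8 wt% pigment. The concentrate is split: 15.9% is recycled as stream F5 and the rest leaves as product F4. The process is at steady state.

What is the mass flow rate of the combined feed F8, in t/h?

1511 t/h

Overall pigment balance (none leaves overhead): pigment in fresh feed = pigment in product, i.e. 1480×0.089 = (1−0.159)·F1·0.798.
F1 = 131.72/(0.798×0.841) = 196.27 t/h.
Recycle F5 = 0.159×196.27 = 31.207 t/h.
Combined feed F8 = 1480 + 31.207 = 1511.2 t/h.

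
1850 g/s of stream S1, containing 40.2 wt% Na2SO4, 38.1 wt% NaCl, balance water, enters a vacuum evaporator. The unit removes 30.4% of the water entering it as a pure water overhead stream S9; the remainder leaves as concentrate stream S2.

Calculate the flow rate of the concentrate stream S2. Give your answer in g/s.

water entering = 1850×0.217 = 401.45 g/s; overhead removed = 0.304×401.45 = 122.04 g/s.
Concentrate = 1850 − 122.04 = 1728 g/s.

1728 g/s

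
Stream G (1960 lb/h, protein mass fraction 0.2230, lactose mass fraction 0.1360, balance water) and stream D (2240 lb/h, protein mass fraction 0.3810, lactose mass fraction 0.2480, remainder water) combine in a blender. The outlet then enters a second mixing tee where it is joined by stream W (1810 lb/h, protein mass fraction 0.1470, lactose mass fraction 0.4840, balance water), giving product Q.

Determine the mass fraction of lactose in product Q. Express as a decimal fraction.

Overall, product flow = 6010 lb/h.
lactose in = 1960×0.136 + 2240×0.248 + 1810×0.484 = 1698.1 lb/h.
lactose fraction in Q = 0.2825.

0.2825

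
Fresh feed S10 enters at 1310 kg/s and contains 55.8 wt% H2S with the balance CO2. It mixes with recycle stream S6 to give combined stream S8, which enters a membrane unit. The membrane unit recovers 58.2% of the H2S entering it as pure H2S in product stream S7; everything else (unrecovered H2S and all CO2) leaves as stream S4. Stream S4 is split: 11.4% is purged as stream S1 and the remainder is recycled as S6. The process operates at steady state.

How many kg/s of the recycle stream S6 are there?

4930 kg/s

CO2 enters only via S10 and leaves only via the purge: 1310×0.442 = 0.114×(CO2 in S4), and the membrane unit passes all CO2, so CO2 in S8 = CO2 in S4 = 5079.1 kg/s.
H2S in S8: m_A = 1310×0.558 + (1−0.114)·(1−0.582)·m_A, so m_A = 730.98/0.6297 = 1160.9 kg/s.
S4 = (1−0.582)×1160.9 + 5079.1 = 5564.4 kg/s.
Recycle S6 = (1−0.114)×5564.4 = 4930 kg/s.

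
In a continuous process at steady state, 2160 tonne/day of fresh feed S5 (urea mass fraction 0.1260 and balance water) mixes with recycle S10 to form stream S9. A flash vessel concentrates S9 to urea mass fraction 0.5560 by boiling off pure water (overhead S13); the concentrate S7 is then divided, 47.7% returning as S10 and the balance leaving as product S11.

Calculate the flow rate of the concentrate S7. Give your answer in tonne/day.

935.9 tonne/day

Overall urea balance (none leaves overhead): urea in fresh feed = urea in product, i.e. 2160×0.126 = (1−0.477)·S7·0.556.
S7 = 272.16/(0.556×0.523) = 935.94 tonne/day.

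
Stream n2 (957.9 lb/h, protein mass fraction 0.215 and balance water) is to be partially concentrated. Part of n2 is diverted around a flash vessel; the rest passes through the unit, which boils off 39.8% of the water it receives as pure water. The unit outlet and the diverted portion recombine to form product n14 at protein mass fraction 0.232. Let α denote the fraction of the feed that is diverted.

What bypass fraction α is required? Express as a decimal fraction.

0.765

All 957.9×0.215 = 205.95 lb/h of protein reaches n14, so n14 = 205.95/0.232 = 887.71 lb/h and vapour = 70.191 lb/h.
The evaporator receives (1−α)·957.9 of feed at 0.785 water and removes 0.398 of that water:
0.398×0.785×(1−α)×957.9 = 70.191
(1−α) = 70.191/299.28 = 0.2345;  α = 0.7655.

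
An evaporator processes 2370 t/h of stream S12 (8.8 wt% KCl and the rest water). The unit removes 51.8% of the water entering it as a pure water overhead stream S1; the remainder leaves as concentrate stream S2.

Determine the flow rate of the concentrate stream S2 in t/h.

water entering = 2370×0.912 = 2161.4 t/h; overhead removed = 0.518×2161.4 = 1119.6 t/h.
Concentrate = 2370 − 1119.6 = 1250.4 t/h.

1250 t/h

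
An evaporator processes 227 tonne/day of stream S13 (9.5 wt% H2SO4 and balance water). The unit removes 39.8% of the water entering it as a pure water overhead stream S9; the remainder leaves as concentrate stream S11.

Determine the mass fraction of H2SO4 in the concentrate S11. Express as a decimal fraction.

H2SO4 is not removed: 227×0.095 = 21.565 tonne/day of H2SO4 enters S11.
water entering = 227×0.905 = 205.44 tonne/day; overhead removed = 0.398×205.44 = 81.763 tonne/day.
Concentrate = 227 − 81.763 = 145.24 tonne/day.
Mass fraction = 21.565/145.24 = 0.148.

0.148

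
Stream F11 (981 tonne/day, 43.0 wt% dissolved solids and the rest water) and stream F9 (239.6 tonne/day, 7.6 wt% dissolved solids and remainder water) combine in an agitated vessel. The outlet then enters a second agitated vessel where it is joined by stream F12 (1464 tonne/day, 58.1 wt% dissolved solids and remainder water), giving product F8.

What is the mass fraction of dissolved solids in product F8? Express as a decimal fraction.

Overall, product flow = 2684.6 tonne/day.
dissolved solids in = 981×0.430 + 239.6×0.076 + 1464×0.581 = 1290.6 tonne/day.
dissolved solids fraction in F8 = 0.481.

0.481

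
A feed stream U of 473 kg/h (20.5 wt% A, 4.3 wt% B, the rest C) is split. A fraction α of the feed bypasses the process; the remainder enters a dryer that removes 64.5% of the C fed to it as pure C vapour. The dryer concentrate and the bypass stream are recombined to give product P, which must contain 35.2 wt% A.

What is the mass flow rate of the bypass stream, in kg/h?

65.75 kg/h

All 473×0.205 = 96.965 kg/h of A reaches P, so P = 96.965/0.352 = 275.47 kg/h and vapour = 197.53 kg/h.
The evaporator receives (1−α)·473 of feed at 0.752 C and removes 0.645 of that C:
0.645×0.752×(1−α)×473 = 197.53
(1−α) = 197.53/229.42 = 0.8610;  α = 0.1390.
Bypass flow = 0.1390×473 = 65.753 kg/h.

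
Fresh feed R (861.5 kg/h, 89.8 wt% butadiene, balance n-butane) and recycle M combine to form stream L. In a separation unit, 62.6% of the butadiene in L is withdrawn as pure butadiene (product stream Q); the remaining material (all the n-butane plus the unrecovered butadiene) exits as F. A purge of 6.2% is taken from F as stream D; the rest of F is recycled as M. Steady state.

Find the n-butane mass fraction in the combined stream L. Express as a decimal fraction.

n-butane enters only via R and leaves only via the purge: 861.5×0.102 = 0.062×(n-butane in F), and the separation unit passes all n-butane, so n-butane in L = n-butane in F = 1417.3 kg/h.
butadiene in L: m_A = 861.5×0.898 + (1−0.062)·(1−0.626)·m_A, so m_A = 773.63/0.6492 = 1191.7 kg/h.
L = 1191.7 + 1417.3 = 2609 kg/h.
n-butane fraction in L = 1417.3/2609 = 0.5432.

0.5432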